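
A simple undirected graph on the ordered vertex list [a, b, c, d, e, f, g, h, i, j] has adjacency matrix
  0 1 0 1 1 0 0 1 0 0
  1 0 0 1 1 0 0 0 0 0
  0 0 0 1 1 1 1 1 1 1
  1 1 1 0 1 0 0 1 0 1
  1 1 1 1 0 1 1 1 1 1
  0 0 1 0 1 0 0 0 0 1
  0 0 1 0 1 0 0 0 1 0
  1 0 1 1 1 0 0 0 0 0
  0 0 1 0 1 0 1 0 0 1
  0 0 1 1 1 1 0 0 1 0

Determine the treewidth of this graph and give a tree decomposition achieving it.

Treewidth 3.
One optimal decomposition is:
Bags: B1 = {c, d, e, j}  B2 = {c, d, e, h}  B3 = {c, e, i, j}  B4 = {a, d, e, h}  B5 = {c, e, g, i}  B6 = {c, e, f, j}  B7 = {a, b, d, e}
Tree: B1–B2, B1–B3, B2–B4, B3–B5, B3–B6, B4–B7

The largest bag has 4 vertices, giving width 3; this decomposition certifies tw(G) ≤ 3. On the other hand G contains the 4-clique {c, e, g, i}. A clique must lie in a single bag of any decomposition, so no decomposition can have width below 3. Combining the bounds, tw(G) = 3.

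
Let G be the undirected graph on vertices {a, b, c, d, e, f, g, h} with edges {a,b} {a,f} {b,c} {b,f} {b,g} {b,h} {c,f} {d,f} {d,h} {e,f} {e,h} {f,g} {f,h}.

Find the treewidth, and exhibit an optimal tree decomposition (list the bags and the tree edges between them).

The largest bag has 3 vertices, giving width 2; this decomposition certifies tw(G) ≤ 2. Conversely, {d, f, h} is a clique of size 3, and the vertices of any clique must share a bag in every tree decomposition; so some bag has ≥ 3 vertices and tw(G) ≥ 2. Combining the bounds, tw(G) = 2.

Treewidth 2.
Bags: B1 = {b, f, h}  B2 = {b, f, g}  B3 = {d, f, h}  B4 = {e, f, h}  B5 = {b, c, f}  B6 = {a, b, f}
Tree: B1–B2, B1–B3, B1–B4, B1–B5, B1–B6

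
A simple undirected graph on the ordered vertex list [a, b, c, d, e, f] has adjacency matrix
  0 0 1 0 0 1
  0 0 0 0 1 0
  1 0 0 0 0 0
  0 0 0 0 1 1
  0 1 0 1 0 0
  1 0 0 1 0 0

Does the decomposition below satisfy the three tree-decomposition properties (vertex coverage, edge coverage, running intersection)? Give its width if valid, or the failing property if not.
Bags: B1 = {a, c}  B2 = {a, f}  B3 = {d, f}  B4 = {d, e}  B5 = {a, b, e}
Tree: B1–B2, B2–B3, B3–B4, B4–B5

A tree decomposition must satisfy three properties: every vertex lies in some bag; for every edge, both endpoints lie together in some bag; and for every vertex, the bags containing it form a connected subtree. Here bags containing vertex a are not connected in the tree, so the decomposition is invalid.

No — bags containing vertex a are not connected in the tree.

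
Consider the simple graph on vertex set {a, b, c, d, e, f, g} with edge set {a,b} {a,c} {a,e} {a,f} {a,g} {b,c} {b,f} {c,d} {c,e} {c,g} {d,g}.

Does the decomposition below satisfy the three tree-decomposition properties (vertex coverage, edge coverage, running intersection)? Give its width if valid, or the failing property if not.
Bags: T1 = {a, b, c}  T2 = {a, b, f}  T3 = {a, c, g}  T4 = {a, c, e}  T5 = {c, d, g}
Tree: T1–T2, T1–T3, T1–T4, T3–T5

Yes; width 2.

Vertex coverage: the bags together contain {a, b, c, d, e, f, g}, the full vertex set. Edge coverage: each edge of G has both endpoints in at least one bag. Running intersection: for every vertex, the bags containing it form a connected subtree. All three properties hold, so this is a valid tree decomposition of width max|bag| − 1 = 2, and hence tw(G) ≤ 2.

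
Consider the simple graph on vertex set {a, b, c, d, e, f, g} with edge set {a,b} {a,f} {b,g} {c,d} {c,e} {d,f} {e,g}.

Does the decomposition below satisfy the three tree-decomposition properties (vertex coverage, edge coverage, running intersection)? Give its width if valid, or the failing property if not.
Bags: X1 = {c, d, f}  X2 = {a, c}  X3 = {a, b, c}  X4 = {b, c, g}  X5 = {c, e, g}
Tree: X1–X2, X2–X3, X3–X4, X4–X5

No — edge (f,a) lies in no bag.

A tree decomposition must satisfy three properties: every vertex lies in some bag; for every edge, both endpoints lie together in some bag; and for every vertex, the bags containing it form a connected subtree. Here edge (f,a) lies in no bag, so the decomposition is invalid.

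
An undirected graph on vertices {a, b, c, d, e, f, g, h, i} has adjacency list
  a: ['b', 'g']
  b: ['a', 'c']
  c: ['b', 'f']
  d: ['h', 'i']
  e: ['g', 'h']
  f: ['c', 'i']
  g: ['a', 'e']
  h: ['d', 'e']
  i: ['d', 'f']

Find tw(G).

A width-2 tree decomposition is:
Bags: B1 = {a, b, c}  B2 = {a, c, g}  B3 = {c, e, g}  B4 = {c, e, h}  B5 = {c, d, h}  B6 = {c, d, i}  B7 = {c, f, i}
Tree: B1–B2, B2–B3, B3–B4, B4–B5, B5–B6, B6–B7
The largest bag has 3 vertices, giving width 2; this decomposition certifies tw(G) ≤ 2. For the lower bound, G contains the cycle c–b–a–g–e–h–d–i–f–c, so G is not a forest; only forests have treewidth ≤ 1, hence tw(G) ≥ 2. The upper and lower bounds meet at 2, so that is the treewidth.

2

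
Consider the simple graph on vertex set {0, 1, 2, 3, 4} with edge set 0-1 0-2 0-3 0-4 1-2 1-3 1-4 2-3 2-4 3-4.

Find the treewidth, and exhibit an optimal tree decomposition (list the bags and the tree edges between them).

Treewidth 4.
Bags: B1 = {0, 1, 2, 3, 4}
Tree: (single bag)

With just one bag of size 5, the width is 5 − 1 = 4, so tw(G) ≤ 4. For the lower bound, the 5 vertices {0, 1, 2, 3, 4} are pairwise adjacent, and any tree decomposition puts a clique entirely inside one bag — forcing width ≥ 4. Hence tw(G) = 4 exactly.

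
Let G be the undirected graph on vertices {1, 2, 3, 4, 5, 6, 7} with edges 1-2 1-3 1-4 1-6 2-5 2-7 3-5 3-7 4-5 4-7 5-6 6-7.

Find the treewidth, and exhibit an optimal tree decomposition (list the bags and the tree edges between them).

Every bag has size at most 4, so the width is 4 − 1 = 3 and tw(G) ≤ 3. For the lower bound: the 4 vertex sets {5,6}, {2,7}, {1}, {3} are disjoint, each induces a connected subgraph, and every pair is joined by at least one edge of G. Contracting each set to a single vertex therefore yields K_{4} as a minor, and since treewidth is minor-monotone, tw(G) ≥ tw(K_{4}) = 3. The upper and lower bounds meet at 3, so that is the treewidth.

Treewidth 3.
Bags: B1 = {1, 5, 6, 7}  B2 = {1, 2, 5, 7}  B3 = {1, 3, 5, 7}  B4 = {1, 4, 5, 7}
Tree: B1–B2, B2–B3, B3–B4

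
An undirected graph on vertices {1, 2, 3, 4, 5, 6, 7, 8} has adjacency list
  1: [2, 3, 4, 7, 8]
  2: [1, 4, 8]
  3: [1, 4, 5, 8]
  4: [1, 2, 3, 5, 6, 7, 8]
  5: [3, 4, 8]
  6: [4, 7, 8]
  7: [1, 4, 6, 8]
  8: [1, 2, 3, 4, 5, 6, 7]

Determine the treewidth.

3

A width-3 tree decomposition is:
Bags: B1 = {1, 4, 7, 8}  B2 = {4, 6, 7, 8}  B3 = {1, 3, 4, 8}  B4 = {1, 2, 4, 8}  B5 = {3, 4, 5, 8}
Tree: B1–B2, B1–B3, B3–B4, B3–B5
Every bag has size at most 4, so the width is 4 − 1 = 3 and tw(G) ≤ 3. Conversely, {1, 2, 4, 8} is a clique of size 4, and the vertices of any clique must share a bag in every tree decomposition; so some bag has ≥ 4 vertices and tw(G) ≥ 3. Combining the bounds, tw(G) = 3.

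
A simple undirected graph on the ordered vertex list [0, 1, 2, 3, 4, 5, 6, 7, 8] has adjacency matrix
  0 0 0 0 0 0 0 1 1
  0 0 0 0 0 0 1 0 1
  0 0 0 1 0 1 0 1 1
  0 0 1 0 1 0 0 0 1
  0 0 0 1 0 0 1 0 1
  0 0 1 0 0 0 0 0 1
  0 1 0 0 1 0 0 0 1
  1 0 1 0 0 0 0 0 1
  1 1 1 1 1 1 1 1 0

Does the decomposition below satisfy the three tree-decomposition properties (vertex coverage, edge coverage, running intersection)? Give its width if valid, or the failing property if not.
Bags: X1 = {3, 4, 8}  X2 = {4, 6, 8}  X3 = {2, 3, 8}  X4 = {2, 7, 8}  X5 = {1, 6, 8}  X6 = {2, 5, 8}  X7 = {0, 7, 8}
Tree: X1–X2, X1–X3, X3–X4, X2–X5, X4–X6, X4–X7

Vertex coverage: the bags together contain {0, 1, 2, 3, 4, 5, 6, 7, 8}, the full vertex set. Edge coverage: each edge of G has both endpoints in at least one bag. Running intersection: for every vertex, the bags containing it form a connected subtree. All three properties hold, so this is a valid tree decomposition of width max|bag| − 1 = 2, and hence tw(G) ≤ 2.

Yes; width 2.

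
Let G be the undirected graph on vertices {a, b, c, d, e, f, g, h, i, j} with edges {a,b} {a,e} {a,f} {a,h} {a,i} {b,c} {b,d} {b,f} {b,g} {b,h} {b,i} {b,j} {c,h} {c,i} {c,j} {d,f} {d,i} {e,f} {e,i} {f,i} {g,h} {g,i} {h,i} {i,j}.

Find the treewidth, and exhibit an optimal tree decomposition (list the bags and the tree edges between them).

Every bag has size at most 4, so the width is 4 − 1 = 3 and tw(G) ≤ 3. On the other hand G contains the 4-clique {a, e, f, i}. A clique must lie in a single bag of any decomposition, so no decomposition can have width below 3. The upper and lower bounds meet at 3, so that is the treewidth.

Treewidth 3.
One such decomposition:
Bags: B1 = {a, b, h, i}  B2 = {b, c, h, i}  B3 = {a, b, f, i}  B4 = {b, d, f, i}  B5 = {b, c, i, j}  B6 = {b, g, h, i}  B7 = {a, e, f, i}
Tree: B1–B2, B1–B3, B3–B4, B2–B5, B1–B6, B3–B7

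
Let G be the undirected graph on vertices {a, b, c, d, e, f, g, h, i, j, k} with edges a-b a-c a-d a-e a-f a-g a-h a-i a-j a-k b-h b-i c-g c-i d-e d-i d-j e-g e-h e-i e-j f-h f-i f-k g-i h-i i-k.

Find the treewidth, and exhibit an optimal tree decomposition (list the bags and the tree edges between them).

Treewidth 3.
One such decomposition:
Bags: B1 = {a, d, e, i}  B2 = {a, d, e, j}  B3 = {a, e, g, i}  B4 = {a, e, h, i}  B5 = {a, c, g, i}  B6 = {a, f, h, i}  B7 = {a, b, h, i}  B8 = {a, f, i, k}
Tree: B1–B2, B1–B3, B1–B4, B3–B5, B4–B6, B4–B7, B6–B8

The largest bag has 4 vertices, giving width 3; this decomposition certifies tw(G) ≤ 3. For the lower bound, the 4 vertices {a, d, e, j} are pairwise adjacent, and any tree decomposition puts a clique entirely inside one bag — forcing width ≥ 3. Combining the bounds, tw(G) = 3.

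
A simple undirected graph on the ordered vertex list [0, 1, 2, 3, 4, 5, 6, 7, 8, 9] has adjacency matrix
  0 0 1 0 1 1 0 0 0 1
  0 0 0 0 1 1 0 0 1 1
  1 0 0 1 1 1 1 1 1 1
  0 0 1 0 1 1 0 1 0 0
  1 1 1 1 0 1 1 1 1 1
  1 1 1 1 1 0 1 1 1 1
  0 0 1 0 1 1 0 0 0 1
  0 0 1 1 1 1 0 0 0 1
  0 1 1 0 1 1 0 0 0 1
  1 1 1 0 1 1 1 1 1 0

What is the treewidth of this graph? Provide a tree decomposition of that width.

Treewidth 4.
One such decomposition:
Bags: B1 = {2, 4, 5, 8, 9}  B2 = {2, 4, 5, 6, 9}  B3 = {2, 4, 5, 7, 9}  B4 = {0, 2, 4, 5, 9}  B5 = {1, 4, 5, 8, 9}  B6 = {2, 3, 4, 5, 7}
Tree: B1–B2, B1–B3, B3–B4, B1–B5, B3–B6

The largest bag has 5 vertices, giving width 4; this decomposition certifies tw(G) ≤ 4. For the lower bound, the 5 vertices {1, 4, 5, 8, 9} are pairwise adjacent, and any tree decomposition puts a clique entirely inside one bag — forcing width ≥ 4. Therefore the treewidth is 4.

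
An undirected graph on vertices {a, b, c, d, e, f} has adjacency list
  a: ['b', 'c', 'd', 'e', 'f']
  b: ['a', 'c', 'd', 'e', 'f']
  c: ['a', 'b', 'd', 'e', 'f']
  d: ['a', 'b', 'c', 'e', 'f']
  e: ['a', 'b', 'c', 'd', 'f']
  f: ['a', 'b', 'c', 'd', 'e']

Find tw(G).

A width-5 tree decomposition is:
Bags: B1 = {a, b, c, d, e, f}
Tree: (single bag)
With just one bag of size 6, the width is 6 − 1 = 5, so tw(G) ≤ 5. Conversely, {a, b, c, d, e, f} is a clique of size 6, and the vertices of any clique must share a bag in every tree decomposition; so some bag has ≥ 6 vertices and tw(G) ≥ 5. Therefore the treewidth is 5.

5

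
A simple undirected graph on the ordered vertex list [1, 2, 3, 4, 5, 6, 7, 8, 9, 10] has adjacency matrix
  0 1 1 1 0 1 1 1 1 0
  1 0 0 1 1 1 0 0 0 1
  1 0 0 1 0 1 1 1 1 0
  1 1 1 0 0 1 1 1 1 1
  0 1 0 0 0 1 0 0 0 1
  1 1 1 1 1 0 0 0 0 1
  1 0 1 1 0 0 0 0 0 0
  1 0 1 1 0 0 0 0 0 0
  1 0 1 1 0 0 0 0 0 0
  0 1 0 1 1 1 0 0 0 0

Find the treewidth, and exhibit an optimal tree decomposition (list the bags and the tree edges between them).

Treewidth 3.
Bags: B1 = {1, 2, 4, 6}  B2 = {1, 3, 4, 6}  B3 = {1, 3, 4, 8}  B4 = {2, 4, 6, 10}  B5 = {1, 3, 4, 7}  B6 = {2, 5, 6, 10}  B7 = {1, 3, 4, 9}
Tree: B1–B2, B2–B3, B1–B4, B2–B5, B4–B6, B3–B7

The largest bag has 4 vertices, giving width 3; this decomposition certifies tw(G) ≤ 3. Conversely, {1, 2, 4, 6} is a clique of size 4, and the vertices of any clique must share a bag in every tree decomposition; so some bag has ≥ 4 vertices and tw(G) ≥ 3. Combining the bounds, tw(G) = 3.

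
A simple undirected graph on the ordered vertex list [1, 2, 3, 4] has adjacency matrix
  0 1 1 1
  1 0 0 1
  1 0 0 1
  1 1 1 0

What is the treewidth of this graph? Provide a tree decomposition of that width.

The largest bag has 3 vertices, giving width 2; this decomposition certifies tw(G) ≤ 2. Conversely, {1, 2, 4} is a clique of size 3, and the vertices of any clique must share a bag in every tree decomposition; so some bag has ≥ 3 vertices and tw(G) ≥ 2. The upper and lower bounds meet at 2, so that is the treewidth.

Treewidth 2.
One optimal decomposition is:
Bags: B1 = {1, 3, 4}  B2 = {1, 2, 4}
Tree: B1–B2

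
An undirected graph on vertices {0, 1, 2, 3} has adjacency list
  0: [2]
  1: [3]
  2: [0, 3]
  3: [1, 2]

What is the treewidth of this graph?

A width-1 tree decomposition is:
Bags: B1 = {1, 3}  B2 = {2, 3}  B3 = {0, 2}
Tree: B1–B2, B2–B3
Every bag has size at most 2, so the width is 2 − 1 = 1 and tw(G) ≤ 1. Any graph with an edge has treewidth ≥ 1, and G has the edge 1–3. The upper and lower bounds meet at 1, so that is the treewidth.

1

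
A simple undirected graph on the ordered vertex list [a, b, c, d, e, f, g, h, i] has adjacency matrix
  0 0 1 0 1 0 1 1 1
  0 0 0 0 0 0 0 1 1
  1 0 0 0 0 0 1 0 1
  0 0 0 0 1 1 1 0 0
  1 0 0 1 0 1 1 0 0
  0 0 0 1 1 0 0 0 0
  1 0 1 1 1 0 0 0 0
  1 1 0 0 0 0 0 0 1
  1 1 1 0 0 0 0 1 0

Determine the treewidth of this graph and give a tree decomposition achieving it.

Treewidth 2.
One such decomposition:
Bags: B1 = {d, e, g}  B2 = {a, e, g}  B3 = {a, c, g}  B4 = {d, e, f}  B5 = {a, c, i}  B6 = {a, h, i}  B7 = {b, h, i}
Tree: B1–B2, B2–B3, B1–B4, B3–B5, B5–B6, B6–B7

Every bag has size at most 3, so the width is 3 − 1 = 2 and tw(G) ≤ 2. Conversely, {d, e, g} is a clique of size 3, and the vertices of any clique must share a bag in every tree decomposition; so some bag has ≥ 3 vertices and tw(G) ≥ 2. The upper and lower bounds meet at 2, so that is the treewidth.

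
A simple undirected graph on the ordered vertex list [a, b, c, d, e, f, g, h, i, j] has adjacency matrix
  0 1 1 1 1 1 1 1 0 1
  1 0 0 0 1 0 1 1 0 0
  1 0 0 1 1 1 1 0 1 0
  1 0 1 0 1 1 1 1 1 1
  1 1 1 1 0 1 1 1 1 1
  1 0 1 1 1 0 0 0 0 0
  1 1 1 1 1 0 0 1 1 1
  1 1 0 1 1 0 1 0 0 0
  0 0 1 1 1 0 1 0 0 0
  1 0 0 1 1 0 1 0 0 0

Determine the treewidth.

4

A width-4 tree decomposition is:
Bags: B1 = {a, d, e, g, h}  B2 = {a, b, e, g, h}  B3 = {a, d, e, g, j}  B4 = {a, c, d, e, g}  B5 = {c, d, e, g, i}  B6 = {a, c, d, e, f}
Tree: B1–B2, B1–B3, B1–B4, B4–B5, B4–B6
The largest bag has 5 vertices, giving width 4; this decomposition certifies tw(G) ≤ 4. On the other hand G contains the 5-clique {a, d, e, g, j}. A clique must lie in a single bag of any decomposition, so no decomposition can have width below 4. Combining the bounds, tw(G) = 4.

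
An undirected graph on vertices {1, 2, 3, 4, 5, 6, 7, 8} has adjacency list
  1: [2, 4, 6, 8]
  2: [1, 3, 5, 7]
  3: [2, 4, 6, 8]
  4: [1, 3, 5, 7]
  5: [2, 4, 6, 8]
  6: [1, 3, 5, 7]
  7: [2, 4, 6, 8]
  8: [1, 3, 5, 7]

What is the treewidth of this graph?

A width-4 tree decomposition is:
Bags: B1 = {2, 4, 6, 7, 8}  B2 = {1, 2, 4, 6, 8}  B3 = {2, 4, 5, 6, 8}  B4 = {2, 3, 4, 6, 8}
Tree: B1–B2, B2–B3, B3–B4
Every bag has size at most 5, so the width is 5 − 1 = 4 and tw(G) ≤ 4. For the lower bound: the 5 vertex sets {6,7}, {1,2}, {4,5}, {8}, {3} are disjoint, each induces a connected subgraph, and every pair is joined by at least one edge of G. Contracting each set to a single vertex therefore yields K_{5} as a minor, and since treewidth is minor-monotone, tw(G) ≥ tw(K_{5}) = 4. Hence tw(G) = 4 exactly.

4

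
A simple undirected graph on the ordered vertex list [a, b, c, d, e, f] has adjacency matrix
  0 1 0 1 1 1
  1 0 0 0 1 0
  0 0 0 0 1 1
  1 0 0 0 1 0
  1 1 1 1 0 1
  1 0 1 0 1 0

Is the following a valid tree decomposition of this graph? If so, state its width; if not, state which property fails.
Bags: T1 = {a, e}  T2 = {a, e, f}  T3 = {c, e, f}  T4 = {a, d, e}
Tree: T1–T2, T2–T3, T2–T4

No — vertex b appears in no bag.

A tree decomposition must satisfy three properties: every vertex lies in some bag; for every edge, both endpoints lie together in some bag; and for every vertex, the bags containing it form a connected subtree. Here vertex b appears in no bag, so the decomposition is invalid.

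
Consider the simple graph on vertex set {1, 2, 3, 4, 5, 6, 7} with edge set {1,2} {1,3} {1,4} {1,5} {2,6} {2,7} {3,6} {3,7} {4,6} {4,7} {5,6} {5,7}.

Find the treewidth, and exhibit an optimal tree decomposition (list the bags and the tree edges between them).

Every bag has size at most 4, so the width is 4 − 1 = 3 and tw(G) ≤ 3. For the lower bound: the 4 vertex sets {4,7}, {3,6}, {1}, {5} are disjoint, each induces a connected subgraph, and every pair is joined by at least one edge of G. Contracting each set to a single vertex therefore yields K_{4} as a minor, and since treewidth is minor-monotone, tw(G) ≥ tw(K_{4}) = 3. Combining the bounds, tw(G) = 3.

Treewidth 3.
Bags: B1 = {1, 4, 6, 7}  B2 = {1, 3, 6, 7}  B3 = {1, 5, 6, 7}  B4 = {1, 2, 6, 7}
Tree: B1–B2, B2–B3, B3–B4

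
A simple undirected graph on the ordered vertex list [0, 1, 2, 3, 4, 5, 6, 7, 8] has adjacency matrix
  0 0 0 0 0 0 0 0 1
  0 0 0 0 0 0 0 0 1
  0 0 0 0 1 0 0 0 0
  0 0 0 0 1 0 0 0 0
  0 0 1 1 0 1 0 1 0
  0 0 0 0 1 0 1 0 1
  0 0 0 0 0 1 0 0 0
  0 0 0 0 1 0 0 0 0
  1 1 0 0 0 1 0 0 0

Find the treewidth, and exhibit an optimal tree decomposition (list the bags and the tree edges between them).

Treewidth 1.
One optimal decomposition is:
Bags: B1 = {4, 7}  B2 = {4, 5}  B3 = {5, 8}  B4 = {5, 6}  B5 = {1, 8}  B6 = {3, 4}  B7 = {2, 4}  B8 = {0, 8}
Tree: B1–B2, B2–B3, B3–B4, B3–B5, B1–B6, B6–B7, B5–B8

Each bag holds 2 vertices, so the decomposition has width 1, which upper-bounds the treewidth. Since G has at least one edge (e.g. 4–7), it is not an edgeless graph, so tw(G) ≥ 1. Hence tw(G) = 1 exactly.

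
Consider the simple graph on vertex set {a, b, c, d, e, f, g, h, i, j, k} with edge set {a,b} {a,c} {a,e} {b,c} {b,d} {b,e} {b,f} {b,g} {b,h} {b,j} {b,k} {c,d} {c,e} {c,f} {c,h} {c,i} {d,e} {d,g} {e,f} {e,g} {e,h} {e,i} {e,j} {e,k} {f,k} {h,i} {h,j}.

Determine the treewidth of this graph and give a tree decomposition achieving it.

Treewidth 3.
One such decomposition:
Bags: B1 = {b, c, e, h}  B2 = {b, c, d, e}  B3 = {b, d, e, g}  B4 = {b, e, h, j}  B5 = {a, b, c, e}  B6 = {c, e, h, i}  B7 = {b, c, e, f}  B8 = {b, e, f, k}
Tree: B1–B2, B2–B3, B1–B4, B1–B5, B1–B6, B2–B7, B7–B8

Every bag has size at most 4, so the width is 4 − 1 = 3 and tw(G) ≤ 3. For the lower bound, the 4 vertices {b, d, e, g} are pairwise adjacent, and any tree decomposition puts a clique entirely inside one bag — forcing width ≥ 3. Combining the bounds, tw(G) = 3.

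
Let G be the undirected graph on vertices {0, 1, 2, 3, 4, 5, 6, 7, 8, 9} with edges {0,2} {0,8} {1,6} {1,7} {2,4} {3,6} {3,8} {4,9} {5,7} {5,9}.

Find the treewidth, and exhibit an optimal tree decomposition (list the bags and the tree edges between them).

Treewidth 2.
One optimal decomposition is:
Bags: B1 = {5, 7, 9}  B2 = {4, 7, 9}  B3 = {2, 4, 7}  B4 = {0, 2, 7}  B5 = {0, 7, 8}  B6 = {3, 7, 8}  B7 = {3, 6, 7}  B8 = {1, 6, 7}
Tree: B1–B2, B2–B3, B3–B4, B4–B5, B5–B6, B6–B7, B7–B8

Each bag holds 3 vertices, so the decomposition has width 2, which upper-bounds the treewidth. For the lower bound, G contains the cycle 7–5–9–4–2–0–8–3–6–1–7, so G is not a forest; only forests have treewidth ≤ 1, hence tw(G) ≥ 2. Therefore the treewidth is 2.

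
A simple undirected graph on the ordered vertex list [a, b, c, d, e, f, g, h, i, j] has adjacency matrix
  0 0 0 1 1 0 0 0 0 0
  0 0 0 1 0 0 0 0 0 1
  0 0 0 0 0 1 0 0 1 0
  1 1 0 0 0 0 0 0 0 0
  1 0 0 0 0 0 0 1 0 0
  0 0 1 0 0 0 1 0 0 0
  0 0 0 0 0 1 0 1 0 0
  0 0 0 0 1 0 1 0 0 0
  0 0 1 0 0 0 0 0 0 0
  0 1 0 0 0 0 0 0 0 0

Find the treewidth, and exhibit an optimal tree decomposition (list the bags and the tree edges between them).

Treewidth 1.
One optimal decomposition is:
Bags: B1 = {b, j}  B2 = {b, d}  B3 = {a, d}  B4 = {a, e}  B5 = {e, h}  B6 = {g, h}  B7 = {f, g}  B8 = {c, f}  B9 = {c, i}
Tree: B1–B2, B2–B3, B3–B4, B4–B5, B5–B6, B6–B7, B7–B8, B8–B9

Each bag holds 2 vertices, so the decomposition has width 1, which upper-bounds the treewidth. G has an edge, so its treewidth is at least 1. Therefore the treewidth is 1.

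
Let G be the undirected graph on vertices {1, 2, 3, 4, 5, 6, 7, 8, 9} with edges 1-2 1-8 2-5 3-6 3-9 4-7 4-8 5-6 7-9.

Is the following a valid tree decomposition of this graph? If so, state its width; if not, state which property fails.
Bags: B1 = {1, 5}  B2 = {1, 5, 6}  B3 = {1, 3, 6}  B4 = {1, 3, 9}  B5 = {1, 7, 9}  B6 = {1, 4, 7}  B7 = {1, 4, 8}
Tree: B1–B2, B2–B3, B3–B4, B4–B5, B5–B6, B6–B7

A tree decomposition must satisfy three properties: every vertex lies in some bag; for every edge, both endpoints lie together in some bag; and for every vertex, the bags containing it form a connected subtree. Here vertex 2 appears in no bag, so the decomposition is invalid.

No — vertex 2 appears in no bag.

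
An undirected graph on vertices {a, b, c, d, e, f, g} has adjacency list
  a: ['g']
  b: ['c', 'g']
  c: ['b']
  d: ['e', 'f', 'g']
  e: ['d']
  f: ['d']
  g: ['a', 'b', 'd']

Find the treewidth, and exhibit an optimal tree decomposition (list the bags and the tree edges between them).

Treewidth 1.
One optimal decomposition is:
Bags: B1 = {d, g}  B2 = {d, f}  B3 = {a, g}  B4 = {d, e}  B5 = {b, g}  B6 = {b, c}
Tree: B1–B2, B1–B3, B1–B4, B3–B5, B5–B6

Each bag holds 2 vertices, so the decomposition has width 1, which upper-bounds the treewidth. Since G has at least one edge (e.g. d–g), it is not an edgeless graph, so tw(G) ≥ 1. The upper and lower bounds meet at 1, so that is the treewidth.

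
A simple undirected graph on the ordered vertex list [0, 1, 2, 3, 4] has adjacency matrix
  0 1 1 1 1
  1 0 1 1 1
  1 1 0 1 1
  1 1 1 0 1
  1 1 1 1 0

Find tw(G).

4

A width-4 tree decomposition is:
Bags: B1 = {0, 1, 2, 3, 4}
Tree: (single bag)
A single bag containing all 5 vertices is trivially a valid decomposition of width 4. Conversely, {0, 1, 2, 3, 4} is a clique of size 5, and the vertices of any clique must share a bag in every tree decomposition; so some bag has ≥ 5 vertices and tw(G) ≥ 4. Combining the bounds, tw(G) = 4.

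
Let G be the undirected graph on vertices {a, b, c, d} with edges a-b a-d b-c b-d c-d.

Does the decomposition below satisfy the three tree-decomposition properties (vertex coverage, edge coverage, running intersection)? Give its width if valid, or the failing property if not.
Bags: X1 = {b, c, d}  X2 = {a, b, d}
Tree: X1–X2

Yes; width 2.

Every vertex of G appears in some bag (union = {a, b, c, d}); every edge is covered by a bag; and for each vertex v the set of bags containing v is connected in the bag tree. The decomposition is therefore valid. The largest bag has 3 vertices, so the width is 2.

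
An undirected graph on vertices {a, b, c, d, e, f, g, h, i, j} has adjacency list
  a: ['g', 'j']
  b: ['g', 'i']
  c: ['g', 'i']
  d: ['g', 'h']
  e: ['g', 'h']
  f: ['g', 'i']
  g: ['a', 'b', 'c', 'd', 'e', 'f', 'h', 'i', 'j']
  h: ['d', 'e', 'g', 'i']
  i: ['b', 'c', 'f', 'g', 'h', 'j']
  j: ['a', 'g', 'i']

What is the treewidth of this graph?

A width-2 tree decomposition is:
Bags: B1 = {g, h, i}  B2 = {g, i, j}  B3 = {c, g, i}  B4 = {f, g, i}  B5 = {a, g, j}  B6 = {b, g, i}  B7 = {d, g, h}  B8 = {e, g, h}
Tree: B1–B2, B1–B3, B1–B4, B2–B5, B2–B6, B1–B7, B1–B8
Each bag holds 3 vertices, so the decomposition has width 2, which upper-bounds the treewidth. Conversely, {d, g, h} is a clique of size 3, and the vertices of any clique must share a bag in every tree decomposition; so some bag has ≥ 3 vertices and tw(G) ≥ 2. Combining the bounds, tw(G) = 2.

2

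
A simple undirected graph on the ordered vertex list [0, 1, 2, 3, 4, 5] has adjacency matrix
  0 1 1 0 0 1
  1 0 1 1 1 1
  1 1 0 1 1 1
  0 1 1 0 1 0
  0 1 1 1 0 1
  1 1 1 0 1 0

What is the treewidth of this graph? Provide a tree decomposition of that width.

Treewidth 3.
One optimal decomposition is:
Bags: B1 = {0, 1, 2, 5}  B2 = {1, 2, 4, 5}  B3 = {1, 2, 3, 4}
Tree: B1–B2, B2–B3

Every bag has size at most 4, so the width is 4 − 1 = 3 and tw(G) ≤ 3. On the other hand G contains the 4-clique {0, 1, 2, 5}. A clique must lie in a single bag of any decomposition, so no decomposition can have width below 3. The upper and lower bounds meet at 3, so that is the treewidth.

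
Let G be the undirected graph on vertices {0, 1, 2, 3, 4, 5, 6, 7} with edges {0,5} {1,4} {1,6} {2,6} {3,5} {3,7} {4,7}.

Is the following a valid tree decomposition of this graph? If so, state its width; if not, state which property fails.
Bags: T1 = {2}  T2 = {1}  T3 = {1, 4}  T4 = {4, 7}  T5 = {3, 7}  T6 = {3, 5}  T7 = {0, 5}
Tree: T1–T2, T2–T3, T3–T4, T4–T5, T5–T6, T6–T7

No — vertex 6 appears in no bag.

A tree decomposition must satisfy three properties: every vertex lies in some bag; for every edge, both endpoints lie together in some bag; and for every vertex, the bags containing it form a connected subtree. Here vertex 6 appears in no bag, so the decomposition is invalid.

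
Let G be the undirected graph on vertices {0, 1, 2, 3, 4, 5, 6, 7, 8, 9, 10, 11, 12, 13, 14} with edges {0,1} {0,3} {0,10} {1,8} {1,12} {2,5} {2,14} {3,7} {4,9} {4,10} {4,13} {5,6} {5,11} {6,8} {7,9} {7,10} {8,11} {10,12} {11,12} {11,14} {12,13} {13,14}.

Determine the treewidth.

3

A width-3 tree decomposition is:
Bags: B1 = {3, 4, 7, 9}  B2 = {3, 4, 7, 10}  B3 = {0, 3, 4, 10}  B4 = {0, 4, 10, 13}  B5 = {0, 10, 12, 13}  B6 = {0, 1, 12, 13}  B7 = {1, 12, 13, 14}  B8 = {1, 11, 12, 14}  B9 = {1, 8, 11, 14}  B10 = {2, 8, 11, 14}  B11 = {2, 5, 8, 11}  B12 = {2, 5, 6, 8}
Tree: B1–B2, B2–B3, B3–B4, B4–B5, B5–B6, B6–B7, B7–B8, B8–B9, B9–B10, B10–B11, B11–B12
Each bag holds 4 vertices, so the decomposition has width 3, which upper-bounds the treewidth. For the lower bound: the 4 vertex sets {3,7,9}, {4}, {10}, {0,1,12,13} are disjoint, each induces a connected subgraph, and every pair is joined by at least one edge of G. Contracting each set to a single vertex therefore yields K_{4} as a minor, and since treewidth is minor-monotone, tw(G) ≥ tw(K_{4}) = 3. The upper and lower bounds meet at 3, so that is the treewidth.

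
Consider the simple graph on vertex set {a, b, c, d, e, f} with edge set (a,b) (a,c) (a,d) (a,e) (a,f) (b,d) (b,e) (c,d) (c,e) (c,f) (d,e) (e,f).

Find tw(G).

3

A width-3 tree decomposition is:
Bags: B1 = {a, c, d, e}  B2 = {a, b, d, e}  B3 = {a, c, e, f}
Tree: B1–B2, B1–B3
Every bag has size at most 4, so the width is 4 − 1 = 3 and tw(G) ≤ 3. For the lower bound, the 4 vertices {a, c, d, e} are pairwise adjacent, and any tree decomposition puts a clique entirely inside one bag — forcing width ≥ 3. Combining the bounds, tw(G) = 3.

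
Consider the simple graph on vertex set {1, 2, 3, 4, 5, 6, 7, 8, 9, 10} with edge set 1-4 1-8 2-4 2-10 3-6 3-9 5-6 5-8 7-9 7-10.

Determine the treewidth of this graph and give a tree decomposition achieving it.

Treewidth 2.
One such decomposition:
Bags: B1 = {1, 2, 4}  B2 = {1, 2, 8}  B3 = {2, 5, 8}  B4 = {2, 5, 6}  B5 = {2, 3, 6}  B6 = {2, 3, 9}  B7 = {2, 7, 9}  B8 = {2, 7, 10}
Tree: B1–B2, B2–B3, B3–B4, B4–B5, B5–B6, B6–B7, B7–B8

The largest bag has 3 vertices, giving width 2; this decomposition certifies tw(G) ≤ 2. For the lower bound, G contains the cycle 2–4–1–8–5–6–3–9–7–10–2, so G is not a forest; only forests have treewidth ≤ 1, hence tw(G) ≥ 2. Therefore the treewidth is 2.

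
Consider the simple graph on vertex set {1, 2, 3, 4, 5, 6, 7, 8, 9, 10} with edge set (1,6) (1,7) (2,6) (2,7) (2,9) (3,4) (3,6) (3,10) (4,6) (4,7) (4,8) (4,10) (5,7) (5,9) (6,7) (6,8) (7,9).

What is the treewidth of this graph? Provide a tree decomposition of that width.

Treewidth 2.
One optimal decomposition is:
Bags: B1 = {4, 6, 7}  B2 = {3, 4, 6}  B3 = {2, 6, 7}  B4 = {4, 6, 8}  B5 = {2, 7, 9}  B6 = {1, 6, 7}  B7 = {5, 7, 9}  B8 = {3, 4, 10}
Tree: B1–B2, B1–B3, B1–B4, B3–B5, B1–B6, B5–B7, B2–B8

Every bag has size at most 3, so the width is 3 − 1 = 2 and tw(G) ≤ 2. Conversely, {2, 7, 9} is a clique of size 3, and the vertices of any clique must share a bag in every tree decomposition; so some bag has ≥ 3 vertices and tw(G) ≥ 2. Hence tw(G) = 2 exactly.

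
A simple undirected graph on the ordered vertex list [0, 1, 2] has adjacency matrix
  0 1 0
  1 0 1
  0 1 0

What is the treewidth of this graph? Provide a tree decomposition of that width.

Treewidth 1.
Bags: B1 = {1, 2}  B2 = {0, 1}
Tree: B1–B2

Each bag holds 2 vertices, so the decomposition has width 1, which upper-bounds the treewidth. Any graph with an edge has treewidth ≥ 1, and G has the edge 2–1. Therefore the treewidth is 1.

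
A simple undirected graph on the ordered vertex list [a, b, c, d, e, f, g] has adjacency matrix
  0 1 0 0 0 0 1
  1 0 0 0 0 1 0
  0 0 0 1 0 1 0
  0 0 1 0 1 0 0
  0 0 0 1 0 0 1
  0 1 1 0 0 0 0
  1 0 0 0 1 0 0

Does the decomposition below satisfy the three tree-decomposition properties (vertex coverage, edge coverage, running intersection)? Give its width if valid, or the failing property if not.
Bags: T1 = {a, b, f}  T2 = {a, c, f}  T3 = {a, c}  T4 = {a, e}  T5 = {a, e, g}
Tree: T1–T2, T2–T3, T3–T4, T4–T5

No — vertex d appears in no bag.

A tree decomposition must satisfy three properties: every vertex lies in some bag; for every edge, both endpoints lie together in some bag; and for every vertex, the bags containing it form a connected subtree. Here vertex d appears in no bag, so the decomposition is invalid.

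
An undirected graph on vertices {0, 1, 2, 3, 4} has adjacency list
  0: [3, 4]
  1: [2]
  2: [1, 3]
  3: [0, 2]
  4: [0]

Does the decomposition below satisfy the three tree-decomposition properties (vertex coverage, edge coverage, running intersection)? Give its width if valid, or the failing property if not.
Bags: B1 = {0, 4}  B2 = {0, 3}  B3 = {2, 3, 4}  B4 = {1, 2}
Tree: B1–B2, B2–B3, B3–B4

A tree decomposition must satisfy three properties: every vertex lies in some bag; for every edge, both endpoints lie together in some bag; and for every vertex, the bags containing it form a connected subtree. Here bags containing vertex 4 are not connected in the tree, so the decomposition is invalid.

No — bags containing vertex 4 are not connected in the tree.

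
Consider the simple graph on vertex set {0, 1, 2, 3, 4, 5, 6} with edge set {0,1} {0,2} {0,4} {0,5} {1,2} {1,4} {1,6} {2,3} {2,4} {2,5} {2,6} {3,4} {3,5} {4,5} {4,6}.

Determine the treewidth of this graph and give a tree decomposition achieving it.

Every bag has size at most 4, so the width is 4 − 1 = 3 and tw(G) ≤ 3. Conversely, {0, 1, 2, 4} is a clique of size 4, and the vertices of any clique must share a bag in every tree decomposition; so some bag has ≥ 4 vertices and tw(G) ≥ 3. Combining the bounds, tw(G) = 3.

Treewidth 3.
Bags: B1 = {0, 2, 4, 5}  B2 = {0, 1, 2, 4}  B3 = {2, 3, 4, 5}  B4 = {1, 2, 4, 6}
Tree: B1–B2, B1–B3, B2–B4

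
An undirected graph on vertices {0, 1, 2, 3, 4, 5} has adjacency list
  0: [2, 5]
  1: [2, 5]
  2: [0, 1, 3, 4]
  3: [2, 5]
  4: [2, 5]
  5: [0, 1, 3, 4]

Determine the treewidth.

A width-2 tree decomposition is:
Bags: B1 = {1, 2, 5}  B2 = {2, 3, 5}  B3 = {0, 2, 5}  B4 = {2, 4, 5}
Tree: B1–B2, B2–B3, B3–B4
The largest bag has 3 vertices, giving width 2; this decomposition certifies tw(G) ≤ 2. For the lower bound, G contains the cycle 1–5–3–2–1, so G is not a forest; only forests have treewidth ≤ 1, hence tw(G) ≥ 2. The upper and lower bounds meet at 2, so that is the treewidth.

2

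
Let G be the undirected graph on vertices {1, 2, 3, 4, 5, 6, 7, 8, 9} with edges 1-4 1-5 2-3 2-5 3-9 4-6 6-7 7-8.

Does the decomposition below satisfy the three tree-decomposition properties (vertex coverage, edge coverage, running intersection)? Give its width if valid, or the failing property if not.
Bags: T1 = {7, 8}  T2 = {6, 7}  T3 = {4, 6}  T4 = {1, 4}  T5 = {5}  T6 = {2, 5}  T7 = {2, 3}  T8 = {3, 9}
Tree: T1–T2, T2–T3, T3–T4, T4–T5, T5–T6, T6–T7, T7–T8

A tree decomposition must satisfy three properties: every vertex lies in some bag; for every edge, both endpoints lie together in some bag; and for every vertex, the bags containing it form a connected subtree. Here edge (1,5) lies in no bag, so the decomposition is invalid.

No — edge (1,5) lies in no bag.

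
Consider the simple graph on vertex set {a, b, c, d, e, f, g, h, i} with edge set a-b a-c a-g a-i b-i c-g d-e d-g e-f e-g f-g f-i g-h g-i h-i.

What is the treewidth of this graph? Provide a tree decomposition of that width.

Treewidth 2.
One such decomposition:
Bags: B1 = {a, g, i}  B2 = {a, c, g}  B3 = {f, g, i}  B4 = {e, f, g}  B5 = {g, h, i}  B6 = {d, e, g}  B7 = {a, b, i}
Tree: B1–B2, B1–B3, B3–B4, B3–B5, B4–B6, B1–B7

Each bag holds 3 vertices, so the decomposition has width 2, which upper-bounds the treewidth. For the lower bound, the 3 vertices {d, e, g} are pairwise adjacent, and any tree decomposition puts a clique entirely inside one bag — forcing width ≥ 2. Therefore the treewidth is 2.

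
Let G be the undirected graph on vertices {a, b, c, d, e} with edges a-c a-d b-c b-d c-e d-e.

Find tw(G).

2

A width-2 tree decomposition is:
Bags: B1 = {b, c, d}  B2 = {a, c, d}  B3 = {c, d, e}
Tree: B1–B2, B2–B3
Each bag holds 3 vertices, so the decomposition has width 2, which upper-bounds the treewidth. Since b–d–a–c–b is a cycle in G, G is not acyclic. Forests are exactly the graphs of treewidth ≤ 1, so tw(G) ≥ 2. Hence tw(G) = 2 exactly.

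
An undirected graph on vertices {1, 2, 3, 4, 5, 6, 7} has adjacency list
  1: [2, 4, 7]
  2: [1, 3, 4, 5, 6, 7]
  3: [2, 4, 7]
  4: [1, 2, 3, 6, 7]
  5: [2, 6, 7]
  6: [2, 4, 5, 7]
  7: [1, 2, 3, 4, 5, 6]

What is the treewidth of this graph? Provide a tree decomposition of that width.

Each bag holds 4 vertices, so the decomposition has width 3, which upper-bounds the treewidth. On the other hand G contains the 4-clique {1, 2, 4, 7}. A clique must lie in a single bag of any decomposition, so no decomposition can have width below 3. Combining the bounds, tw(G) = 3.

Treewidth 3.
Bags: B1 = {2, 4, 6, 7}  B2 = {2, 3, 4, 7}  B3 = {1, 2, 4, 7}  B4 = {2, 5, 6, 7}
Tree: B1–B2, B1–B3, B1–B4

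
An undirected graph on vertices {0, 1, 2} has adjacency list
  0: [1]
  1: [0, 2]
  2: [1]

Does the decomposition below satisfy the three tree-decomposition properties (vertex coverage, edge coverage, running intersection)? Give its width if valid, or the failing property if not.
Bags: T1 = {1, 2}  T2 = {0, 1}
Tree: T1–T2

Vertex coverage: the bags together contain {0, 1, 2}, the full vertex set. Edge coverage: each edge of G has both endpoints in at least one bag. Running intersection: for every vertex, the bags containing it form a connected subtree. All three properties hold, so this is a valid tree decomposition of width max|bag| − 1 = 1, and hence tw(G) ≤ 1.

Yes; width 1.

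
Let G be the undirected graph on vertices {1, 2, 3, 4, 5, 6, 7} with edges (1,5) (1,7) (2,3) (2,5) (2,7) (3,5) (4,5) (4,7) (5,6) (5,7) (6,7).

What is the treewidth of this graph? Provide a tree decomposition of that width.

Treewidth 2.
One such decomposition:
Bags: B1 = {5, 6, 7}  B2 = {2, 5, 7}  B3 = {2, 3, 5}  B4 = {1, 5, 7}  B5 = {4, 5, 7}
Tree: B1–B2, B2–B3, B2–B4, B4–B5

Every bag has size at most 3, so the width is 3 − 1 = 2 and tw(G) ≤ 2. For the lower bound, the 3 vertices {2, 3, 5} are pairwise adjacent, and any tree decomposition puts a clique entirely inside one bag — forcing width ≥ 2. Therefore the treewidth is 2.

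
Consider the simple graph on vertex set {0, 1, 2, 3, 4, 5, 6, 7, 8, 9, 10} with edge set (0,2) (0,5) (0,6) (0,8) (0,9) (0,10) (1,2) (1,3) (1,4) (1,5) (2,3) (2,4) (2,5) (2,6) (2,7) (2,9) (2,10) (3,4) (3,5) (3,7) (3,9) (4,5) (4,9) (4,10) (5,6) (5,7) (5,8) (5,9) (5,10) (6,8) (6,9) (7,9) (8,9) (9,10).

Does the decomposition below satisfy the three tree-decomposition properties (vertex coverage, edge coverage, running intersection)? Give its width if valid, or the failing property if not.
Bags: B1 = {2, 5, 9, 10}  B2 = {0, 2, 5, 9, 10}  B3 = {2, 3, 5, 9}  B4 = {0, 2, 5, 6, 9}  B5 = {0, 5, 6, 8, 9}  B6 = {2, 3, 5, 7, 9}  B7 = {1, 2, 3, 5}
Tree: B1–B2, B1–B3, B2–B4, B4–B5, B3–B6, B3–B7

A tree decomposition must satisfy three properties: every vertex lies in some bag; for every edge, both endpoints lie together in some bag; and for every vertex, the bags containing it form a connected subtree. Here vertex 4 appears in no bag, so the decomposition is invalid.

No — vertex 4 appears in no bag.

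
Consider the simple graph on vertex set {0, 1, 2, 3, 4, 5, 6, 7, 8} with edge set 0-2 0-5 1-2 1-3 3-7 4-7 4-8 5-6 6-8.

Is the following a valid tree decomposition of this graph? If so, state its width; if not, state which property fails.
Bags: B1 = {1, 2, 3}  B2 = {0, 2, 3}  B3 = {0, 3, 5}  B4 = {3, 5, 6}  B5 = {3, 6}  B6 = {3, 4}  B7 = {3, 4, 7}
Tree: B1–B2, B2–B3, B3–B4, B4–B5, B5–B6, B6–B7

A tree decomposition must satisfy three properties: every vertex lies in some bag; for every edge, both endpoints lie together in some bag; and for every vertex, the bags containing it form a connected subtree. Here vertex 8 appears in no bag, so the decomposition is invalid.

No — vertex 8 appears in no bag.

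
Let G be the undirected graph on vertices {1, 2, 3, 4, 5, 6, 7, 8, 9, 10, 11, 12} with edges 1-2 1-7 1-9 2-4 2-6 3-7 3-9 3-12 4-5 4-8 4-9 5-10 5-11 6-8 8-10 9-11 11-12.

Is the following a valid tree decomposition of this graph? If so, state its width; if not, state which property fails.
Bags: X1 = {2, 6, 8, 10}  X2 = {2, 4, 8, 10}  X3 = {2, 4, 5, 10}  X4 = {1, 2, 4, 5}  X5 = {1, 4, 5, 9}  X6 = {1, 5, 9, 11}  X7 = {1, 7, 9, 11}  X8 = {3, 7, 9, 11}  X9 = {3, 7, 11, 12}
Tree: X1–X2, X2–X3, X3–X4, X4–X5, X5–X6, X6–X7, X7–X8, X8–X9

Yes; width 3.

Checking the three conditions: (i) the bags cover all of {1, 2, 3, 4, 5, 6, 7, 8, 9, 10, 11, 12}; (ii) for each edge, some bag contains both endpoints; (iii) the bags containing any fixed vertex form a subtree. All hold, so the decomposition is valid with width 4 − 1 = 3.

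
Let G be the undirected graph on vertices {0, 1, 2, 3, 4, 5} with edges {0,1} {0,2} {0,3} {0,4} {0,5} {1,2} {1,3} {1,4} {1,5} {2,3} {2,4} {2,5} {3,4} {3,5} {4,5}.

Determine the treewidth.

5

A width-5 tree decomposition is:
Bags: B1 = {0, 1, 2, 3, 4, 5}
Tree: (single bag)
A single bag containing all 6 vertices is trivially a valid decomposition of width 5. For the lower bound, the 6 vertices {0, 1, 2, 3, 4, 5} are pairwise adjacent, and any tree decomposition puts a clique entirely inside one bag — forcing width ≥ 5. The upper and lower bounds meet at 5, so that is the treewidth.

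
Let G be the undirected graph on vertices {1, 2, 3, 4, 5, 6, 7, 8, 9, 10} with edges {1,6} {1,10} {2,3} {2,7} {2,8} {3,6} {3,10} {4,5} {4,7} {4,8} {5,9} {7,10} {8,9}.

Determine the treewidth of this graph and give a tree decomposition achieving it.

The largest bag has 3 vertices, giving width 2; this decomposition certifies tw(G) ≤ 2. For the lower bound, G contains the cycle 5–9–8–4–5, so G is not a forest; only forests have treewidth ≤ 1, hence tw(G) ≥ 2. Therefore the treewidth is 2.

Treewidth 2.
One optimal decomposition is:
Bags: B1 = {4, 5, 9}  B2 = {4, 8, 9}  B3 = {4, 7, 8}  B4 = {2, 7, 8}  B5 = {2, 7, 10}  B6 = {2, 3, 10}  B7 = {1, 3, 10}  B8 = {1, 3, 6}
Tree: B1–B2, B2–B3, B3–B4, B4–B5, B5–B6, B6–B7, B7–B8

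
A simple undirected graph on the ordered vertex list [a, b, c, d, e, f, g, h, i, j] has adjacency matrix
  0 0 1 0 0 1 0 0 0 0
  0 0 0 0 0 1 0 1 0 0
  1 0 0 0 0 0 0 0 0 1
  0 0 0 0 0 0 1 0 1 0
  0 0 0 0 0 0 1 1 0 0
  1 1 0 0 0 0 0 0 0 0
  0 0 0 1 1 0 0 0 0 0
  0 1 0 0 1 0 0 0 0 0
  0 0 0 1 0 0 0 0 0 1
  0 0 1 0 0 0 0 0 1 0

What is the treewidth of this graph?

2

A width-2 tree decomposition is:
Bags: B1 = {a, b, f}  B2 = {a, b, c}  B3 = {b, c, j}  B4 = {b, i, j}  B5 = {b, d, i}  B6 = {b, d, g}  B7 = {b, e, g}  B8 = {b, e, h}
Tree: B1–B2, B2–B3, B3–B4, B4–B5, B5–B6, B6–B7, B7–B8
Each bag holds 3 vertices, so the decomposition has width 2, which upper-bounds the treewidth. Since b–f–a–c–j–i–d–g–e–h–b is a cycle in G, G is not acyclic. Forests are exactly the graphs of treewidth ≤ 1, so tw(G) ≥ 2. Therefore the treewidth is 2.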